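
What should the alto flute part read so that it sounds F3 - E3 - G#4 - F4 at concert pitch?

The alto flute sounds a perfect fourth below written, so the written part must be a perfect fourth above concert — transpose each note up.
F3 gives Bb3
E3 gives A3
G#4 gives C#5
F4 gives Bb4

Bb3 A3 C#5 Bb4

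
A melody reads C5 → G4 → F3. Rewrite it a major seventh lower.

C5: a seventh down reaches D, and 11 semitones makes it Db4.
A major seventh down from G4 gives Ab3.
A major seventh down from F3 gives Gb2.

Db4 Ab3 Gb2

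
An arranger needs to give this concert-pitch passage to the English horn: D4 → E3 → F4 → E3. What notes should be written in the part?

A4 B3 C5 B3

Written C4 sounds as F3 on the English horn, so concert pitches are written a perfect fifth up.
D4 becomes A4
E3 becomes B3
F4 becomes C5
E3 becomes B3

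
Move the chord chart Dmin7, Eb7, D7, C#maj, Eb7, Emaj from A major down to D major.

Gmin7 Ab7 G7 F#maj Ab7 Amaj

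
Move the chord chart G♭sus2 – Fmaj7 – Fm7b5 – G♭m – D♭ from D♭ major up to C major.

Fsus2 Emaj7 Em7b5 Fm C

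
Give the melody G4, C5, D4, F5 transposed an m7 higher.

F5 Bb5 C5 Eb6

G4: a seventh up reaches F, and 10 semitones makes it F5.
C5: a seventh up reaches B, and 10 semitones makes it Bb5.
A minor seventh up from D4 gives C5.
F5: a seventh up reaches E, and 10 semitones makes it Eb6.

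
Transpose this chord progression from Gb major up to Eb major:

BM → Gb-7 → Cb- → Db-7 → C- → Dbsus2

Gb major up to Eb major is a major sixth; each chord root moves by that interval while the quality stays the same.
BM: root B up a major sixth → G#, giving G#M.
Gb-7: root Gb up a major sixth → Eb, giving Eb-7.
Cb-: root Cb up a major sixth → Ab, giving Ab-.
Db-7: root Db up a major sixth → Bb, giving Bb-7.
C-: root C up a major sixth → A, giving A-.
Dbsus2: root Db up a major sixth → Bb, giving Bbsus2.

G#M Eb-7 Ab- Bb-7 A- Bbsus2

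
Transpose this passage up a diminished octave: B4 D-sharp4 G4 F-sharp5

Bb5 D5 Gb5 F6

B4 becomes Bb5
D#4 becomes D5
G4 becomes Gb5
F#5 becomes F6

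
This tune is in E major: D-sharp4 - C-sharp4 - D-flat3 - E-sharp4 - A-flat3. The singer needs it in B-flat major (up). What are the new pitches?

From E up to B-flat is a diminished fifth; apply that to each pitch.
D#4 -> A4
C#4 -> G4
Db3 -> Abb3
E#4 -> B4
Ab3 -> Ebb4

A4 G4 Abb3 B4 Ebb4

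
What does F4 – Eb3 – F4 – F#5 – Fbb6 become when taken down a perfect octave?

F4 → F3
Eb3 → Eb2
F4 → F3
F#5 → F#4
Fbb6 → Fbb5

F3 Eb2 F3 F#4 Fbb5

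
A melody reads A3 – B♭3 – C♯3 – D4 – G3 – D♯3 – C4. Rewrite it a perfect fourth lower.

A3 to E3
Bb3 to F3
C#3 to G#2
D4 to A3
G3 to D3
D#3 to A#2
C4 to G3

E3 F3 G#2 A3 D3 A#2 G3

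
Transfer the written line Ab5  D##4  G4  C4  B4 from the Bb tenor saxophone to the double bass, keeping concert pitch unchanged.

First find concert pitch: the Bb tenor saxophone sounds a major ninth below written, so Ab5 D##4 G4 C4 B4 sounds Gb4 C##3 F3 Bb2 A3.
Then write for double bass: it sounds a perfect octave below written, so the part must be a perfect octave above concert.
Gb4 → Gb5
C##3 → C##4
F3 → F4
Bb2 → Bb3
A3 → A4

Gb5 C##4 F4 Bb3 A4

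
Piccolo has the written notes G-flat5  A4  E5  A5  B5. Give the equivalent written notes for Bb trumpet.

First find concert pitch: the piccolo sounds a perfect octave above written, so G-flat5 A4 E5 A5 B5 sounds Gb6 A5 E6 A6 B6.
Then write for Bb trumpet: it sounds a major second below written, so the part must be a major second above concert.
Gb6 → Ab6
A5 → B5
E6 → F#6
A6 → B6
B6 → C#7

Ab6 B5 F#6 B6 C#7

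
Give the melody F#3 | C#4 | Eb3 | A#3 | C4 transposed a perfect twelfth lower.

B1 F#2 Ab1 D#2 F2

F#3 to B1
C#4 to F#2
Eb3 to Ab1
A#3 to D#2
C4 to F2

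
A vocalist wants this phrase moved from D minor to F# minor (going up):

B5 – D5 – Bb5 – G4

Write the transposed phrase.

D#6 F#5 D6 B4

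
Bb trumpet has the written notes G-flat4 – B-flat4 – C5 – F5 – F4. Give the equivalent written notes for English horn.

First find concert pitch: the Bb trumpet sounds a major second below written, so G-flat4 B-flat4 C5 F5 F4 sounds Fb4 Ab4 Bb4 Eb5 Eb4.
Then write for English horn: it sounds a perfect fifth below written, so the part must be a perfect fifth above concert.
Fb4 → Cb5
Ab4 → Eb5
Bb4 → F5
Eb5 → Bb5
Eb4 → Bb4

Cb5 Eb5 F5 Bb5 Bb4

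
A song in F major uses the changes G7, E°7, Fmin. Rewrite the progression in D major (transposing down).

F major down to D major is a minor third; each chord root moves by that interval while the quality stays the same.
G7: root G down a minor third → E, giving E7.
E°7: root E down a minor third → C#, giving C#°7.
Fmin: root F down a minor third → D, giving Dmin.

E7 C#°7 Dmin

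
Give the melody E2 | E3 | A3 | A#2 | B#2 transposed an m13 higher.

E2: a thirteenth up reaches C, and 20 semitones makes it C4.
E3 up a minor thirteenth is C5.
A3: a thirteenth up reaches F, and 20 semitones makes it F5.
A minor thirteenth up from A#2 gives F#4.
B#2 up a minor thirteenth is G#4.

C4 C5 F5 F#4 G#4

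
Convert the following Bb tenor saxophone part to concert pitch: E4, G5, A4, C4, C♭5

Written C4 on the Bb tenor saxophone sounds as Bb2, a major ninth lower; apply that shift to every note.
E4 -> D3
G5 -> F4
A4 -> G3
C4 -> Bb2
Cb5 -> Bbb3

D3 F4 G3 Bb2 Bbb3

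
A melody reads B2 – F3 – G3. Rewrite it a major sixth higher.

B2 up a major sixth is G#3.
F3: a sixth up reaches D, and 9 semitones makes it D4.
G3 up a major sixth is E4.

G#3 D4 E4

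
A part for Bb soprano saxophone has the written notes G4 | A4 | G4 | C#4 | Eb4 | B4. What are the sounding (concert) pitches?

F4 G4 F4 B3 Db4 A4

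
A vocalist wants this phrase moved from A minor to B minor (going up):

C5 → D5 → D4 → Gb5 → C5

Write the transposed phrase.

A minor to B minor up is a major second, so every note moves up by that interval.
C5 gives D5
D5 gives E5
D4 gives E4
Gb5 gives Ab5
C5 gives D5

D5 E5 E4 Ab5 D5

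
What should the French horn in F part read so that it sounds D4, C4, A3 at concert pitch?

The French horn in F sounds a perfect fifth below written, so the written part must be a perfect fifth above concert — transpose each note up.
D4 becomes A4
C4 becomes G4
A3 becomes E4

A4 G4 E4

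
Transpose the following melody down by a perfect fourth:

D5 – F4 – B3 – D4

A4 C4 F#3 A3

D5 -> A4
F4 -> C4
B3 -> F#3
D4 -> A3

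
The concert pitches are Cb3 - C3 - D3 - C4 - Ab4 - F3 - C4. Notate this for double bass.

Cb4 C4 D4 C5 Ab5 F4 C5

Written C4 sounds as C3 on the double bass, so concert pitches are written a perfect octave up.
Cb3 → Cb4
C3 → C4
D3 → D4
C4 → C5
Ab4 → Ab5
F3 → F4
C4 → C5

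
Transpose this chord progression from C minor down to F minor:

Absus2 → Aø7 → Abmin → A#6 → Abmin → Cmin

Dbsus2 Dø7 Dbmin D#6 Dbmin Fmin

C minor down to F minor is a perfect fifth; each chord root moves by that interval while the quality stays the same.
Absus2: root Ab down a perfect fifth → Db, giving Dbsus2.
Aø7: root A down a perfect fifth → D, giving Dø7.
Abmin: root Ab down a perfect fifth → Db, giving Dbmin.
A#6: root A# down a perfect fifth → D#, giving D#6.
Abmin: root Ab down a perfect fifth → Db, giving Dbmin.
Cmin: root C down a perfect fifth → F, giving Fmin.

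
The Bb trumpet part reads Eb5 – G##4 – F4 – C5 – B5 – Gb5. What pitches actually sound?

Db5 F##4 Eb4 Bb4 A5 Fb5

The Bb trumpet sounds a major second below written, so transpose each written note down a major second.
Eb5 to Db5
G##4 to F##4
F4 to Eb4
C5 to Bb4
B5 to A5
Gb5 to Fb5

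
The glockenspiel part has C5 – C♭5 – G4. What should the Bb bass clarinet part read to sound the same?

First find concert pitch: the glockenspiel sounds a perfect fifteenth above written, so C5 C♭5 G4 sounds C7 Cb7 G6.
Then write for Bb bass clarinet: it sounds a major ninth below written, so the part must be a major ninth above concert.
C7 → D8
Cb7 → Db8
G6 → A7

D8 Db8 A7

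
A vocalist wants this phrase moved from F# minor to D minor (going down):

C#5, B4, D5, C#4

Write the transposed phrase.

F# minor to D minor down is a major third, so every note moves down by that interval.
C#5 gives A4
B4 gives G4
D5 gives Bb4
C#4 gives A3

A4 G4 Bb4 A3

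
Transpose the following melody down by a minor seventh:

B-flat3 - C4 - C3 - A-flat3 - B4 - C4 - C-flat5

C3 D3 D2 Bb2 C#4 D3 Db4

Bb3: a seventh down reaches C, and 10 semitones makes it C3.
C4: a seventh down reaches D, and 10 semitones makes it D3.
C3: a seventh down reaches D, and 10 semitones makes it D2.
Ab3 down a minor seventh is Bb2.
A minor seventh down from B4 gives C#4.
C4 down a minor seventh is D3.
Cb5: a seventh down reaches D, and 10 semitones makes it Db4.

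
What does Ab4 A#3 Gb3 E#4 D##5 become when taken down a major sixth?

Cb4 C#3 Bbb2 G#3 F##4

Ab4 gives Cb4
A#3 gives C#3
Gb3 gives Bbb2
E#4 gives G#3
D##5 gives F##4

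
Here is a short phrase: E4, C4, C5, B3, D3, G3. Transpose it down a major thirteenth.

A major thirteenth down from E4 gives G2.
C4 down a major thirteenth is Eb2.
A major thirteenth down from C5 gives Eb3.
A major thirteenth down from B3 gives D2.
D3: a thirteenth down reaches F, and 21 semitones makes it F1.
A major thirteenth down from G3 gives Bb1.

G2 Eb2 Eb3 D2 F1 Bb1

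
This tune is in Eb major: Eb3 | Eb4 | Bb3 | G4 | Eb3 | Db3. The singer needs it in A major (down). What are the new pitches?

Eb major to A major down is a diminished fifth, so every note moves down by that interval.
Eb3 becomes A2
Eb4 becomes A3
Bb3 becomes E3
G4 becomes C#4
Eb3 becomes A2
Db3 becomes G2

A2 A3 E3 C#4 A2 G2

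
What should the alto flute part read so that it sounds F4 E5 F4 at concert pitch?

The alto flute sounds a perfect fourth below written, so the written part must be a perfect fourth above concert — transpose each note up.
F4 -> Bb4
E5 -> A5
F4 -> Bb4

Bb4 A5 Bb4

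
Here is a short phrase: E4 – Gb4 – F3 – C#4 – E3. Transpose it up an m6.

C5 Ebb5 Db4 A4 C4

A minor sixth up from E4 gives C5.
A minor sixth up from Gb4 gives Ebb5.
F3 up a minor sixth is Db4.
A minor sixth up from C#4 gives A4.
E3: a sixth up reaches C, and 8 semitones makes it C4.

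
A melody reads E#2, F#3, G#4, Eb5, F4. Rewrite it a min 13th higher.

E#2 gives C#4
F#3 gives D5
G#4 gives E6
Eb5 gives Cb7
F4 gives Db6

C#4 D5 E6 Cb7 Db6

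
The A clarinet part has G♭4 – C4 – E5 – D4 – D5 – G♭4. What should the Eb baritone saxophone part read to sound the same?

First find concert pitch: the A clarinet sounds a minor third below written, so G♭4 C4 E5 D4 D5 G♭4 sounds Eb4 A3 C#5 B3 B4 Eb4.
Then write for Eb baritone saxophone: it sounds a major thirteenth below written, so the part must be a major thirteenth above concert.
Eb4 → C6
A3 → F#5
C#5 → A#6
B3 → G#5
B4 → G#6
Eb4 → C6

C6 F#5 A#6 G#5 G#6 C6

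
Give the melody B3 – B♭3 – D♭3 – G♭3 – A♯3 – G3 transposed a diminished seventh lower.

C##3 C#3 E2 A2 B##2 A#2

B3 down a diminished seventh is C##3.
A diminished seventh down from Bb3 gives C#3.
A diminished seventh down from Db3 gives E2.
A diminished seventh down from Gb3 gives A2.
A#3: a seventh down reaches B, and 9 semitones makes it B##2.
G3 down a diminished seventh is A#2.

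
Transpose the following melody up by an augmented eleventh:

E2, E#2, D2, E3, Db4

A#3 A##3 G#3 A#4 G5

An augmented eleventh up from E2 gives A#3.
E#2 up an augmented eleventh is A##3.
An augmented eleventh up from D2 gives G#3.
E3 up an augmented eleventh is A#4.
Db4 up an augmented eleventh is G5.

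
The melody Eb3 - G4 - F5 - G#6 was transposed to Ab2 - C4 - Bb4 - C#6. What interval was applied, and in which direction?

down a perfect fifth

From Eb3 to Ab2 is 5 letter names — a fifth of some quality.
Ab2 to Eb3 is 7 semitones, which makes it a perfect fifth; the second version is lower, so the direction is down.
Checking another pair — G#6 → C#6 — gives the same interval.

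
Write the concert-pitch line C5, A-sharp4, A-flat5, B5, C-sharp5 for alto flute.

F5 D#5 Db6 E6 F#5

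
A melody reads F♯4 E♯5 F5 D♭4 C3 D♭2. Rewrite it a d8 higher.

F5 E6 Fb6 Dbb5 Cb4 Dbb3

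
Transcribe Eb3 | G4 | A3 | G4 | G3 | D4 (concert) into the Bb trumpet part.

F3 A4 B3 A4 A3 E4

Written C4 sounds as Bb3 on the Bb trumpet, so concert pitches are written a major second up.
Eb3 -> F3
G4 -> A4
A3 -> B3
G4 -> A4
G3 -> A3
D4 -> E4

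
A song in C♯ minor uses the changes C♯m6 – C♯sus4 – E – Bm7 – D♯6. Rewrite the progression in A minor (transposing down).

Am6 Asus4 C Gm7 B6

C♯ minor down to A minor is a major third; each chord root moves by that interval while the quality stays the same.
C♯m6: root C♯ down a major third → A, giving Am6.
C♯sus4: root C♯ down a major third → A, giving Asus4.
E: root E down a major third → C, giving C.
Bm7: root B down a major third → G, giving Gm7.
D♯6: root D♯ down a major third → B, giving B6.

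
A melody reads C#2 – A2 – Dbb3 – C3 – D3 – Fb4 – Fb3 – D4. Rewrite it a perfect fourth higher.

F#2 D3 Gbb3 F3 G3 Bbb4 Bbb3 G4

C#2 -> F#2
A2 -> D3
Dbb3 -> Gbb3
C3 -> F3
D3 -> G3
Fb4 -> Bbb4
Fb3 -> Bbb3
D4 -> G4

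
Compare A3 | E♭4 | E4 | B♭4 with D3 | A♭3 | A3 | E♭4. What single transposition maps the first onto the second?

down a perfect fifth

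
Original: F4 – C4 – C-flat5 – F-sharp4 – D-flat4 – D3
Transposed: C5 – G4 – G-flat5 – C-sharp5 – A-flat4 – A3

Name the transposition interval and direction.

Take the first pair: F4 → C5. F to C spans 5 letter names, so the interval is some kind of fifth.
F4 to C5 is 7 semitones, which makes it a perfect fifth; the second version is higher, so the direction is up.
Checking another pair — D3 → A3 — gives the same interval.

up a perfect fifth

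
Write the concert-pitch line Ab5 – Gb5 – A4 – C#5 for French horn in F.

Eb6 Db6 E5 G#5

Written C4 sounds as F3 on the French horn in F, so concert pitches are written a perfect fifth up.
Ab5 to Eb6
Gb5 to Db6
A4 to E5
C#5 to G#5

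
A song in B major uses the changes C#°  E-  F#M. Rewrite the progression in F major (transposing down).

B major down to F major is an augmented fourth; each chord root moves by that interval while the quality stays the same.
C#°: root C# down an augmented fourth → G, giving G°.
E-: root E down an augmented fourth → Bb, giving Bb-.
F#M: root F# down an augmented fourth → C, giving CM.

G° Bb- CM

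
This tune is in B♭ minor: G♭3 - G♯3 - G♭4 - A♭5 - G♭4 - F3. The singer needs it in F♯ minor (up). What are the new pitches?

D4 D##4 D5 E6 D5 C#4

From B♭ up to F♯ is an augmented fifth; apply that to each pitch.
Gb3 → D4
G#3 → D##4
Gb4 → D5
Ab5 → E6
Gb4 → D5
F3 → C#4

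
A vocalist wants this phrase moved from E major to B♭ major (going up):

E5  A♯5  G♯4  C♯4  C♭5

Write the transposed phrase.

Bb5 E6 D5 G4 Gbb5

E major to B♭ major up is a diminished fifth, so every note moves up by that interval.
E5 to Bb5
A#5 to E6
G#4 to D5
C#4 to G4
Cb5 to Gbb5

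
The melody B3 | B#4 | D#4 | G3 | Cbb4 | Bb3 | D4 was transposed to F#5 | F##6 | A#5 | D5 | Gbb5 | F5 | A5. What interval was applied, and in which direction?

up a perfect twelfth

From B3 to F#5 is 12 letter names — a twelfth of some quality.
B3 to F#5 is 19 semitones, which makes it a perfect twelfth; the second version is higher, so the direction is up.
Checking another pair — D4 → A5 — gives the same interval.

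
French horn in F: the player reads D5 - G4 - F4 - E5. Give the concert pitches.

The French horn in F sounds a perfect fifth below written, so transpose each written note down a perfect fifth.
D5 to G4
G4 to C4
F4 to Bb3
E5 to A4

G4 C4 Bb3 A4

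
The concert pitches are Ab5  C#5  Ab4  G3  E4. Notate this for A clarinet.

Cb6 E5 Cb5 Bb3 G4

Written C4 sounds as A3 on the A clarinet, so concert pitches are written a minor third up.
Ab5 gives Cb6
C#5 gives E5
Ab4 gives Cb5
G3 gives Bb3
E4 gives G4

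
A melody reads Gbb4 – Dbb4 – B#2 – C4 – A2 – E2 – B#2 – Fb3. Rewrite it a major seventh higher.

Fb5 Cb5 A##3 B4 G#3 D#3 A##3 Eb4

Gbb4 becomes Fb5
Dbb4 becomes Cb5
B#2 becomes A##3
C4 becomes B4
A2 becomes G#3
E2 becomes D#3
B#2 becomes A##3
Fb3 becomes Eb4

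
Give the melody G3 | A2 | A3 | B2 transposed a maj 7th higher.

G3 becomes F#4
A2 becomes G#3
A3 becomes G#4
B2 becomes A#3

F#4 G#3 G#4 A#3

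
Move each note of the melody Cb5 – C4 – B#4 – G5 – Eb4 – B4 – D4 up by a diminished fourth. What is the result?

A diminished fourth up from Cb5 gives Fbb5.
C4: a fourth up reaches F, and 4 semitones makes it Fb4.
B#4: a fourth up reaches E, and 4 semitones makes it E5.
G5: a fourth up reaches C, and 4 semitones makes it Cb6.
A diminished fourth up from Eb4 gives Abb4.
B4: a fourth up reaches E, and 4 semitones makes it Eb5.
A diminished fourth up from D4 gives Gb4.

Fbb5 Fb4 E5 Cb6 Abb4 Eb5 Gb4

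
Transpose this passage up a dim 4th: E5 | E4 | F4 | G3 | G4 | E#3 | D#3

E5: a fourth up reaches A, and 4 semitones makes it Ab5.
A diminished fourth up from E4 gives Ab4.
F4: a fourth up reaches B, and 4 semitones makes it Bbb4.
G3: a fourth up reaches C, and 4 semitones makes it Cb4.
G4: a fourth up reaches C, and 4 semitones makes it Cb5.
A diminished fourth up from E#3 gives A3.
D#3 up a diminished fourth is G3.

Ab5 Ab4 Bbb4 Cb4 Cb5 A3 G3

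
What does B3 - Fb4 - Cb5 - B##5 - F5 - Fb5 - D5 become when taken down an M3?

G3 Dbb4 Abb4 G##5 Db5 Dbb5 Bb4

B3 gives G3
Fb4 gives Dbb4
Cb5 gives Abb4
B##5 gives G##5
F5 gives Db5
Fb5 gives Dbb5
D5 gives Bb4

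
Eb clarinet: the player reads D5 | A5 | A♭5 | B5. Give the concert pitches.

F5 C6 Cb6 D6

The Eb clarinet sounds a minor third above written, so transpose each written note up a minor third.
D5 → F5
A5 → C6
Ab5 → Cb6
B5 → D6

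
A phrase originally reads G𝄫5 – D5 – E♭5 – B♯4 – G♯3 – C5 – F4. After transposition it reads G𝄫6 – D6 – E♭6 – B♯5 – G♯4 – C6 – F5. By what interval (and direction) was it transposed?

From Gbb5 to Gbb6 is 8 letter names — an octave of some quality.
Gbb5 to Gbb6 is 12 semitones, which makes it a perfect octave; the second version is higher, so the direction is up.
Checking another pair — F4 → F5 — gives the same interval.

up a perfect octave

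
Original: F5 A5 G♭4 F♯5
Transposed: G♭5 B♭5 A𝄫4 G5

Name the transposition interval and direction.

up a minor second

From F5 to Gb5 is 2 letter names — a second of some quality.
F5 to Gb5 is 1 semitone, which makes it a minor second; the second version is higher, so the direction is up.
Checking another pair — F#5 → G5 — gives the same interval.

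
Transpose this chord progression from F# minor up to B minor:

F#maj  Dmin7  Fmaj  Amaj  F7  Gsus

Bmaj Gmin7 Bbmaj Dmaj Bb7 Csus

F# minor up to B minor is a perfect fourth; each chord root moves by that interval while the quality stays the same.
F#maj: root F# up a perfect fourth → B, giving Bmaj.
Dmin7: root D up a perfect fourth → G, giving Gmin7.
Fmaj: root F up a perfect fourth → Bb, giving Bbmaj.
Amaj: root A up a perfect fourth → D, giving Dmaj.
F7: root F up a perfect fourth → Bb, giving Bb7.
Gsus: root G up a perfect fourth → C, giving Csus.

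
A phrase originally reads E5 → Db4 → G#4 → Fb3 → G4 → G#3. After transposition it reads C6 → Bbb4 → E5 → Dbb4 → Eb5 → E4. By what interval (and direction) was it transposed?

up a minor sixth

Take the first pair: E5 → C6. E to C spans 6 letter names, so the interval is some kind of sixth.
E5 to C6 is 8 semitones, which makes it a minor sixth; the second version is higher, so the direction is up.
Checking another pair — G#3 → E4 — gives the same interval.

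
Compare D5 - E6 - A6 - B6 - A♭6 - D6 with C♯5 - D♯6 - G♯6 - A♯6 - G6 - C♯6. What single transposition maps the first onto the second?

down a minor second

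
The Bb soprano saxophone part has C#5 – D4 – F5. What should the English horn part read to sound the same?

F#5 G4 Bb5

First find concert pitch: the Bb soprano saxophone sounds a major second below written, so C#5 D4 F5 sounds B4 C4 Eb5.
Then write for English horn: it sounds a perfect fifth below written, so the part must be a perfect fifth above concert.
B4 → F#5
C4 → G4
Eb5 → Bb5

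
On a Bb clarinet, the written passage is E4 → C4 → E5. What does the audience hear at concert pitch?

The Bb clarinet sounds a major second below written, so transpose each written note down a major second.
E4 becomes D4
C4 becomes Bb3
E5 becomes D5

D4 Bb3 D5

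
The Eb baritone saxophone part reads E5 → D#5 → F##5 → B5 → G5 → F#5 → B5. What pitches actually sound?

G3 F#3 A#3 D4 Bb3 A3 D4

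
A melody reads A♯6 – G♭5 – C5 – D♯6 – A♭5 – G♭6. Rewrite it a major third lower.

A major third down from A#6 gives F#6.
A major third down from Gb5 gives Ebb5.
A major third down from C5 gives Ab4.
D#6 down a major third is B5.
A major third down from Ab5 gives Fb5.
Gb6 down a major third is Ebb6.

F#6 Ebb5 Ab4 B5 Fb5 Ebb6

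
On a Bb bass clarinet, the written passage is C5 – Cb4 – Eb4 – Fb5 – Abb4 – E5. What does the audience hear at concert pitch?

Bb3 Bbb2 Db3 Ebb4 Gbb3 D4

Written C4 on the Bb bass clarinet sounds as Bb2, a major ninth lower; apply that shift to every note.
C5 becomes Bb3
Cb4 becomes Bbb2
Eb4 becomes Db3
Fb5 becomes Ebb4
Abb4 becomes Gbb3
E5 becomes D4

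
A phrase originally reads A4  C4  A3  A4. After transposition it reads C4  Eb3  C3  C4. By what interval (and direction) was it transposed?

down a major sixth

From A4 to C4 is 6 letter names — a sixth of some quality.
C4 to A4 is 9 semitones, which makes it a major sixth; the second version is lower, so the direction is down.
Checking another pair — A4 → C4 — gives the same interval.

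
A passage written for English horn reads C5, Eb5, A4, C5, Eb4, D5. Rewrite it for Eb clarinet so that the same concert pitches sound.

First find concert pitch: the English horn sounds a perfect fifth below written, so C5 Eb5 A4 C5 Eb4 D5 sounds F4 Ab4 D4 F4 Ab3 G4.
Then write for Eb clarinet: it sounds a minor third above written, so the part must be a minor third below concert.
F4 → D4
Ab4 → F4
D4 → B3
F4 → D4
Ab3 → F3
G4 → E4

D4 F4 B3 D4 F3 E4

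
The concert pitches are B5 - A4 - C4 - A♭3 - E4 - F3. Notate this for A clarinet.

Written C4 sounds as A3 on the A clarinet, so concert pitches are written a minor third up.
B5 -> D6
A4 -> C5
C4 -> Eb4
Ab3 -> Cb4
E4 -> G4
F3 -> Ab3

D6 C5 Eb4 Cb4 G4 Ab3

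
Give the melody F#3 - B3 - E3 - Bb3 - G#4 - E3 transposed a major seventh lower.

G2 C3 F2 Cb3 A3 F2

F#3 to G2
B3 to C3
E3 to F2
Bb3 to Cb3
G#4 to A3
E3 to F2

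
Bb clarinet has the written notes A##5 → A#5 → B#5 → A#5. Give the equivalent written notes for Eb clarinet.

E##5 E#5 F##5 E#5

First find concert pitch: the Bb clarinet sounds a major second below written, so A##5 A#5 B#5 A#5 sounds G##5 G#5 A#5 G#5.
Then write for Eb clarinet: it sounds a minor third above written, so the part must be a minor third below concert.
G##5 → E##5
G#5 → E#5
A#5 → F##5
G#5 → E#5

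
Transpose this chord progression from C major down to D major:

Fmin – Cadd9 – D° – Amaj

Gmin Dadd9 E° Bmaj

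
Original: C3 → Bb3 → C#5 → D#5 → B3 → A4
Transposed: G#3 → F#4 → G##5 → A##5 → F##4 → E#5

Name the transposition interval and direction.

From C3 to G#3 is 5 letter names — a fifth of some quality.
C3 to G#3 is 8 semitones, which makes it an augmented fifth; the second version is higher, so the direction is up.
Checking another pair — A4 → E#5 — gives the same interval.

up an augmented fifth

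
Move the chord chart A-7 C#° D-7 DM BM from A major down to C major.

C-7 E° F-7 FM DM

A major down to C major is a major sixth; each chord root moves by that interval while the quality stays the same.
A-7: root A down a major sixth → C, giving C-7.
C#°: root C# down a major sixth → E, giving E°.
D-7: root D down a major sixth → F, giving F-7.
DM: root D down a major sixth → F, giving FM.
BM: root B down a major sixth → D, giving DM.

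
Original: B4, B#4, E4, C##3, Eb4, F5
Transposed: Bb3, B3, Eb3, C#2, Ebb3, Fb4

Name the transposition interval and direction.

down an augmented octave

Take the first pair: B4 → Bb3. B to B spans 8 letter names, so the interval is some kind of octave.
Bb3 to B4 is 13 semitones, which makes it an augmented octave; the second version is lower, so the direction is down.
Checking another pair — F5 → Fb4 — gives the same interval.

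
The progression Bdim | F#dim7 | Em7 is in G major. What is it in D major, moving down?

F#dim C#dim7 Bm7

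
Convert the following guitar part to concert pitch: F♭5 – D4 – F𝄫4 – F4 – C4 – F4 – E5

Fb4 D3 Fbb3 F3 C3 F3 E4

The guitar sounds a perfect octave below written, so transpose each written note down a perfect octave.
Fb5 becomes Fb4
D4 becomes D3
Fbb4 becomes Fbb3
F4 becomes F3
C4 becomes C3
F4 becomes F3
E5 becomes E4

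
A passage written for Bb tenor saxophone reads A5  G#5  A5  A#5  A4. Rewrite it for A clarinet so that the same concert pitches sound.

First find concert pitch: the Bb tenor saxophone sounds a major ninth below written, so A5 G#5 A5 A#5 A4 sounds G4 F#4 G4 G#4 G3.
Then write for A clarinet: it sounds a minor third below written, so the part must be a minor third above concert.
G4 → Bb4
F#4 → A4
G4 → Bb4
G#4 → B4
G3 → Bb3

Bb4 A4 Bb4 B4 Bb3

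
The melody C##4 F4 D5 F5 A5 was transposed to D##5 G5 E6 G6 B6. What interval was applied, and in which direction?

up a major ninth

From C##4 to D##5 is 9 letter names — a ninth of some quality.
C##4 to D##5 is 14 semitones, which makes it a major ninth; the second version is higher, so the direction is up.
Checking another pair — A5 → B6 — gives the same interval.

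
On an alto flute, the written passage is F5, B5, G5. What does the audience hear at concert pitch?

C5 F#5 D5

The alto flute sounds a perfect fourth below written, so transpose each written note down a perfect fourth.
F5 becomes C5
B5 becomes F#5
G5 becomes D5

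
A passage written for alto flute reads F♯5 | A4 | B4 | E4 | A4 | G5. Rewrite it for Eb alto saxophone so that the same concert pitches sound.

A#5 C#5 D#5 G#4 C#5 B5

First find concert pitch: the alto flute sounds a perfect fourth below written, so F♯5 A4 B4 E4 A4 G5 sounds C#5 E4 F#4 B3 E4 D5.
Then write for Eb alto saxophone: it sounds a major sixth below written, so the part must be a major sixth above concert.
C#5 → A#5
E4 → C#5
F#4 → D#5
B3 → G#4
E4 → C#5
D5 → B5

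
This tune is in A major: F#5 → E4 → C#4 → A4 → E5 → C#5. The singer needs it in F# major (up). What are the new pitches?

From A up to F# is a major sixth; apply that to each pitch.
F#5 gives D#6
E4 gives C#5
C#4 gives A#4
A4 gives F#5
E5 gives C#6
C#5 gives A#5

D#6 C#5 A#4 F#5 C#6 A#5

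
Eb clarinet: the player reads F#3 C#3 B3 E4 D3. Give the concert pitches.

Written C4 on the Eb clarinet sounds as Eb4, a minor third higher; apply that shift to every note.
F#3 becomes A3
C#3 becomes E3
B3 becomes D4
E4 becomes G4
D3 becomes F3

A3 E3 D4 G4 F3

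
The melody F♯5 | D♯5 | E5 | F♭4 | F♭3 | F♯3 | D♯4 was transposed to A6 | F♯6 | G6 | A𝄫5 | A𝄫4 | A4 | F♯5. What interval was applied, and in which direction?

up a minor tenth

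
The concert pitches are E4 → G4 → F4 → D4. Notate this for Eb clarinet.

Written C4 sounds as Eb4 on the Eb clarinet, so concert pitches are written a minor third down.
E4 becomes C#4
G4 becomes E4
F4 becomes D4
D4 becomes B3

C#4 E4 D4 B3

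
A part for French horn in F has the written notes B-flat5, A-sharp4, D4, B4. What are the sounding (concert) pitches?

Eb5 D#4 G3 E4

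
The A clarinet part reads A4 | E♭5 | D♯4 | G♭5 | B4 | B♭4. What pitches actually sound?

F#4 C5 B#3 Eb5 G#4 G4

The A clarinet sounds a minor third below written, so transpose each written note down a minor third.
A4 becomes F#4
Eb5 becomes C5
D#4 becomes B#3
Gb5 becomes Eb5
B4 becomes G#4
Bb4 becomes G4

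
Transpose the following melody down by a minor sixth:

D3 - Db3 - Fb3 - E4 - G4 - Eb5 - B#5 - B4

D3: a sixth down reaches F, and 8 semitones makes it F#2.
A minor sixth down from Db3 gives F2.
A minor sixth down from Fb3 gives Ab2.
E4: a sixth down reaches G, and 8 semitones makes it G#3.
G4: a sixth down reaches B, and 8 semitones makes it B3.
Eb5: a sixth down reaches G, and 8 semitones makes it G4.
A minor sixth down from B#5 gives D##5.
B4 down a minor sixth is D#4.

F#2 F2 Ab2 G#3 B3 G4 D##5 D#4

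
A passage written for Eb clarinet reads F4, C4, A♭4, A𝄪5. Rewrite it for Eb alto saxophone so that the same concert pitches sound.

F5 C5 Ab5 A##6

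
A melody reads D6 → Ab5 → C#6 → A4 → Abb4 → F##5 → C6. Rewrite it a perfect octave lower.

D5 Ab4 C#5 A3 Abb3 F##4 C5

D6 to D5
Ab5 to Ab4
C#6 to C#5
A4 to A3
Abb4 to Abb3
F##5 to F##4
C6 to C5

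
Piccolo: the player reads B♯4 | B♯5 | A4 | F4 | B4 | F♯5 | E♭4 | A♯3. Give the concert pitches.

The piccolo sounds a perfect octave above written, so transpose each written note up a perfect octave.
B#4 gives B#5
B#5 gives B#6
A4 gives A5
F4 gives F5
B4 gives B5
F#5 gives F#6
Eb4 gives Eb5
A#3 gives A#4

B#5 B#6 A5 F5 B5 F#6 Eb5 A#4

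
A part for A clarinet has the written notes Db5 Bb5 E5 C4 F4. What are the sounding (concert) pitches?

Bb4 G5 C#5 A3 D4

The A clarinet sounds a minor third below written, so transpose each written note down a minor third.
Db5 gives Bb4
Bb5 gives G5
E5 gives C#5
C4 gives A3
F4 gives D4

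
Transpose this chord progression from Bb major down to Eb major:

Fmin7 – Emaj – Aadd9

Bb major down to Eb major is a perfect fifth; each chord root moves by that interval while the quality stays the same.
Fmin7: root F down a perfect fifth → Bb, giving Bbmin7.
Emaj: root E down a perfect fifth → A, giving Amaj.
Aadd9: root A down a perfect fifth → D, giving Dadd9.

Bbmin7 Amaj Dadd9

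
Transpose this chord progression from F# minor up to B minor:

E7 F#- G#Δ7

A7 B- C#Δ7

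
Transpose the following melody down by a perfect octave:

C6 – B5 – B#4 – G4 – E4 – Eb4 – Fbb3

C5 B4 B#3 G3 E3 Eb3 Fbb2

A perfect octave down from C6 gives C5.
B5: an octave down reaches B, and 12 semitones makes it B4.
A perfect octave down from B#4 gives B#3.
G4: an octave down reaches G, and 12 semitones makes it G3.
E4 down a perfect octave is E3.
Eb4 down a perfect octave is Eb3.
Fbb3 down a perfect octave is Fbb2.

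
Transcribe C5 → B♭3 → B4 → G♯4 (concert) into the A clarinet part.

Written C4 sounds as A3 on the A clarinet, so concert pitches are written a minor third up.
C5 gives Eb5
Bb3 gives Db4
B4 gives D5
G#4 gives B4

Eb5 Db4 D5 B4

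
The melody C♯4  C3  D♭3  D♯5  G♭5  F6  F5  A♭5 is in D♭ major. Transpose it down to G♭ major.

F#3 F2 Gb2 G#4 Cb5 Bb5 Bb4 Db5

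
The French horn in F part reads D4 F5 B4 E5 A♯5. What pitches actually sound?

G3 Bb4 E4 A4 D#5

Written C4 on the French horn in F sounds as F3, a perfect fifth lower; apply that shift to every note.
D4 to G3
F5 to Bb4
B4 to E4
E5 to A4
A#5 to D#5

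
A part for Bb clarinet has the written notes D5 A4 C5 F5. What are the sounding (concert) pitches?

C5 G4 Bb4 Eb5

The Bb clarinet sounds a major second below written, so transpose each written note down a major second.
D5 becomes C5
A4 becomes G4
C5 becomes Bb4
F5 becomes Eb5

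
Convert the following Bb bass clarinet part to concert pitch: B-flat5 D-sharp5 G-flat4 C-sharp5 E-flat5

Ab4 C#4 Fb3 B3 Db4

Written C4 on the Bb bass clarinet sounds as Bb2, a major ninth lower; apply that shift to every note.
Bb5 -> Ab4
D#5 -> C#4
Gb4 -> Fb3
C#5 -> B3
Eb5 -> Db4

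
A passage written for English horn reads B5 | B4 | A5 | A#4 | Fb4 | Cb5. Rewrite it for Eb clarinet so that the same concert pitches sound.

C#5 C#4 B4 B#3 Gb3 Db4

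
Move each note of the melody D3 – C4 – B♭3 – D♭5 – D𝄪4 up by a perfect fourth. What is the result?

G3 F4 Eb4 Gb5 G##4

D3: a fourth up reaches G, and 5 semitones makes it G3.
C4 up a perfect fourth is F4.
Bb3: a fourth up reaches E, and 5 semitones makes it Eb4.
Db5: a fourth up reaches G, and 5 semitones makes it Gb5.
D##4 up a perfect fourth is G##4.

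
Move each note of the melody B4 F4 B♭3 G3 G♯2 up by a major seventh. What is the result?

B4 to A#5
F4 to E5
Bb3 to A4
G3 to F#4
G#2 to F##3

A#5 E5 A4 F#4 F##3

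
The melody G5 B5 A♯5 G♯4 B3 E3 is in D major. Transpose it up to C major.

F6 A6 G#6 F#5 A4 D4

D major to C major up is a minor seventh, so every note moves up by that interval.
G5 gives F6
B5 gives A6
A#5 gives G#6
G#4 gives F#5
B3 gives A4
E3 gives D4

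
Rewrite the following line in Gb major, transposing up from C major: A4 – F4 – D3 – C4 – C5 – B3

Eb5 Cb5 Ab3 Gb4 Gb5 F4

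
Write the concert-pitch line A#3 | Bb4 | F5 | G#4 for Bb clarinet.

B#3 C5 G5 A#4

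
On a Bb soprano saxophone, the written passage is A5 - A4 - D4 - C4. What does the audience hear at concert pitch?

G5 G4 C4 Bb3

The Bb soprano saxophone sounds a major second below written, so transpose each written note down a major second.
A5 -> G5
A4 -> G4
D4 -> C4
C4 -> Bb3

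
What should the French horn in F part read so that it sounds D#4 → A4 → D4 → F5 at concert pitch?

A#4 E5 A4 C6

The French horn in F sounds a perfect fifth below written, so the written part must be a perfect fifth above concert — transpose each note up.
D#4 becomes A#4
A4 becomes E5
D4 becomes A4
F5 becomes C6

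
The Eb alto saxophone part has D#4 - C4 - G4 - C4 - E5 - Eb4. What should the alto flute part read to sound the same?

B3 Ab3 Eb4 Ab3 C5 Cb4

First find concert pitch: the Eb alto saxophone sounds a major sixth below written, so D#4 C4 G4 C4 E5 Eb4 sounds F#3 Eb3 Bb3 Eb3 G4 Gb3.
Then write for alto flute: it sounds a perfect fourth below written, so the part must be a perfect fourth above concert.
F#3 → B3
Eb3 → Ab3
Bb3 → Eb4
Eb3 → Ab3
G4 → C5
Gb3 → Cb4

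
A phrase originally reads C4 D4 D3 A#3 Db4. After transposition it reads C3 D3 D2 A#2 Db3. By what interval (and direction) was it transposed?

down a perfect octave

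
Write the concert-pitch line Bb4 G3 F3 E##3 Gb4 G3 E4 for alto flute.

Eb5 C4 Bb3 A##3 Cb5 C4 A4

The alto flute sounds a perfect fourth below written, so the written part must be a perfect fourth above concert — transpose each note up.
Bb4 becomes Eb5
G3 becomes C4
F3 becomes Bb3
E##3 becomes A##3
Gb4 becomes Cb5
G3 becomes C4
E4 becomes A4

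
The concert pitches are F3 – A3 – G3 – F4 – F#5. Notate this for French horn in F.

C4 E4 D4 C5 C#6

Written C4 sounds as F3 on the French horn in F, so concert pitches are written a perfect fifth up.
F3 to C4
A3 to E4
G3 to D4
F4 to C5
F#5 to C#6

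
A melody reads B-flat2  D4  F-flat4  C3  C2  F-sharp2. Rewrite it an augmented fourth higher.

E3 G#4 Bb4 F#3 F#2 B#2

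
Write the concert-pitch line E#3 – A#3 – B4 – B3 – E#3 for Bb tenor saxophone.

F##4 B#4 C#6 C#5 F##4

The Bb tenor saxophone sounds a major ninth below written, so the written part must be a major ninth above concert — transpose each note up.
E#3 becomes F##4
A#3 becomes B#4
B4 becomes C#6
B3 becomes C#5
E#3 becomes F##4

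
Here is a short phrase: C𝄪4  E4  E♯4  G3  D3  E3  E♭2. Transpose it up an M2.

C##4 becomes D##4
E4 becomes F#4
E#4 becomes F##4
G3 becomes A3
D3 becomes E3
E3 becomes F#3
Eb2 becomes F2

D##4 F#4 F##4 A3 E3 F#3 F2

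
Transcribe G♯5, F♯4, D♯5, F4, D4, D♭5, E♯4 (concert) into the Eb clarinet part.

The Eb clarinet sounds a minor third above written, so the written part must be a minor third below concert — transpose each note down.
G#5 gives E#5
F#4 gives D#4
D#5 gives B#4
F4 gives D4
D4 gives B3
Db5 gives Bb4
E#4 gives C##4

E#5 D#4 B#4 D4 B3 Bb4 C##4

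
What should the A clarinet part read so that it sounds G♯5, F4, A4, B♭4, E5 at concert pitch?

B5 Ab4 C5 Db5 G5

Written C4 sounds as A3 on the A clarinet, so concert pitches are written a minor third up.
G#5 to B5
F4 to Ab4
A4 to C5
Bb4 to Db5
E5 to G5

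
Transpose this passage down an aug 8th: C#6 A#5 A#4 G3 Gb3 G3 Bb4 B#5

C5 A4 A3 Gb2 Gbb2 Gb2 Bbb3 B4

C#6 down an augmented octave is C5.
A#5 down an augmented octave is A4.
An augmented octave down from A#4 gives A3.
G3 down an augmented octave is Gb2.
Gb3 down an augmented octave is Gbb2.
G3 down an augmented octave is Gb2.
Bb4 down an augmented octave is Bbb3.
B#5: an octave down reaches B, and 13 semitones makes it B4.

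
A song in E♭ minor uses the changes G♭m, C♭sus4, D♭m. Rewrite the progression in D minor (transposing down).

Fm Bbsus4 Cm

E♭ minor down to D minor is a minor second; each chord root moves by that interval while the quality stays the same.
G♭m: root G♭ down a minor second → F, giving Fm.
C♭sus4: root C♭ down a minor second → Bb, giving Bbsus4.
D♭m: root D♭ down a minor second → C, giving Cm.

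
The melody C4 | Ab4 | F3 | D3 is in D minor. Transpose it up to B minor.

A4 F5 D4 B3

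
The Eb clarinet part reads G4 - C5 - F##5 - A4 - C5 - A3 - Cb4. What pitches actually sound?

Written C4 on the Eb clarinet sounds as Eb4, a minor third higher; apply that shift to every note.
G4 becomes Bb4
C5 becomes Eb5
F##5 becomes A#5
A4 becomes C5
C5 becomes Eb5
A3 becomes C4
Cb4 becomes Ebb4

Bb4 Eb5 A#5 C5 Eb5 C4 Ebb4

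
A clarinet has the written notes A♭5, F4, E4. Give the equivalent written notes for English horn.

C6 A4 G#4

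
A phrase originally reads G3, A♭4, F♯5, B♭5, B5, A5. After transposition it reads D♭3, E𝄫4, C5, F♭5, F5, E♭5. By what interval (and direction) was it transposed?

down an augmented fourth

Take the first pair: G3 → Db3. G to D spans 4 letter names, so the interval is some kind of fourth.
Db3 to G3 is 6 semitones, which makes it an augmented fourth; the second version is lower, so the direction is down.
Checking another pair — A5 → Eb5 — gives the same interval.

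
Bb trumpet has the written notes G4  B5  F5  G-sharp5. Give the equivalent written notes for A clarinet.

Ab4 C6 Gb5 A5

First find concert pitch: the Bb trumpet sounds a major second below written, so G4 B5 F5 G-sharp5 sounds F4 A5 Eb5 F#5.
Then write for A clarinet: it sounds a minor third below written, so the part must be a minor third above concert.
F4 → Ab4
A5 → C6
Eb5 → Gb5
F#5 → A5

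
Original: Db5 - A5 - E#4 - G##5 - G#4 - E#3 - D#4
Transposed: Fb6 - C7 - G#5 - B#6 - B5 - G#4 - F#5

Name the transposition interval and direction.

Take the first pair: Db5 → Fb6. D to F spans 10 letter names, so the interval is some kind of tenth.
Db5 to Fb6 is 15 semitones, which makes it a minor tenth; the second version is higher, so the direction is up.
Checking another pair — D#4 → F#5 — gives the same interval.

up a minor tenth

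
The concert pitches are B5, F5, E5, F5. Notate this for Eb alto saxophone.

G#6 D6 C#6 D6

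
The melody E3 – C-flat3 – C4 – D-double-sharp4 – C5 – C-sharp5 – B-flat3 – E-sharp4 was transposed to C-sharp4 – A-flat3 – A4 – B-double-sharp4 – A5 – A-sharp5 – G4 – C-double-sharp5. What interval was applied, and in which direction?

Take the first pair: E3 → C#4. E to C spans 6 letter names, so the interval is some kind of sixth.
E3 to C#4 is 9 semitones, which makes it a major sixth; the second version is higher, so the direction is up.
Checking another pair — E#4 → C##5 — gives the same interval.

up a major sixth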